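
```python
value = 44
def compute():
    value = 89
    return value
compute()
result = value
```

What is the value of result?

Step 1: Global value = 44.
Step 2: compute() creates local value = 89 (shadow, not modification).
Step 3: After compute() returns, global value is unchanged. result = 44

The answer is 44.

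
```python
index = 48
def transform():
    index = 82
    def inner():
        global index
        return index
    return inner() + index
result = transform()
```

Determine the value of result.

Step 1: Global index = 48. transform() shadows with local index = 82.
Step 2: inner() uses global keyword, so inner() returns global index = 48.
Step 3: transform() returns 48 + 82 = 130

The answer is 130.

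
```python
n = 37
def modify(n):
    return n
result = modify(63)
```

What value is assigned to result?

Step 1: Global n = 37.
Step 2: modify(63) takes parameter n = 63, which shadows the global.
Step 3: result = 63

The answer is 63.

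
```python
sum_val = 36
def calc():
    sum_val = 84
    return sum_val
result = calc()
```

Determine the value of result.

Step 1: Global sum_val = 36.
Step 2: calc() creates local sum_val = 84, shadowing the global.
Step 3: Returns local sum_val = 84. result = 84

The answer is 84.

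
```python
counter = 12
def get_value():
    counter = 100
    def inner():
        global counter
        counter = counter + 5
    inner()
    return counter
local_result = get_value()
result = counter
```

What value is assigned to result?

Step 1: Global counter = 12. get_value() creates local counter = 100.
Step 2: inner() declares global counter and adds 5: global counter = 12 + 5 = 17.
Step 3: get_value() returns its local counter = 100 (unaffected by inner).
Step 4: result = global counter = 17

The answer is 17.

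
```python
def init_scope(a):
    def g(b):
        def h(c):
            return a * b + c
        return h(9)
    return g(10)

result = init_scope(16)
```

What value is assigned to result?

Step 1: a = 16, b = 10, c = 9.
Step 2: h() computes a * b + c = 16 * 10 + 9 = 169.
Step 3: result = 169

The answer is 169.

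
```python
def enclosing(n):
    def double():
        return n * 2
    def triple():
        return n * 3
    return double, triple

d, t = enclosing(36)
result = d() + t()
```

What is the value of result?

Step 1: Both closures capture the same n = 36.
Step 2: d() = 36 * 2 = 72, t() = 36 * 3 = 108.
Step 3: result = 72 + 108 = 180

The answer is 180.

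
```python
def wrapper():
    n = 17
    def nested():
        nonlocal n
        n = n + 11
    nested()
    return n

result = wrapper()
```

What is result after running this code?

Step 1: wrapper() sets n = 17.
Step 2: nested() uses nonlocal to modify n in wrapper's scope: n = 17 + 11 = 28.
Step 3: wrapper() returns the modified n = 28

The answer is 28.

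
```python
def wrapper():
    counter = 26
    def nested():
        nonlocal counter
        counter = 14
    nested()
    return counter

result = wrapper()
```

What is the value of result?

Step 1: wrapper() sets counter = 26.
Step 2: nested() uses nonlocal to reassign counter = 14.
Step 3: result = 14

The answer is 14.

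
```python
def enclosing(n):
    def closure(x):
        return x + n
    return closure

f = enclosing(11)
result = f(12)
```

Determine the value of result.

Step 1: enclosing(11) creates a closure that captures n = 11.
Step 2: f(12) calls the closure with x = 12, returning 12 + 11 = 23.
Step 3: result = 23

The answer is 23.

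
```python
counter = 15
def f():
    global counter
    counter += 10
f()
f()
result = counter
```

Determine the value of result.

Step 1: counter = 15.
Step 2: First f(): counter = 15 + 10 = 25.
Step 3: Second f(): counter = 25 + 10 = 35. result = 35

The answer is 35.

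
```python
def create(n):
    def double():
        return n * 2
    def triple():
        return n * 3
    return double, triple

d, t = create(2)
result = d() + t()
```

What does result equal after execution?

Step 1: Both closures capture the same n = 2.
Step 2: d() = 2 * 2 = 4, t() = 2 * 3 = 6.
Step 3: result = 4 + 6 = 10

The answer is 10.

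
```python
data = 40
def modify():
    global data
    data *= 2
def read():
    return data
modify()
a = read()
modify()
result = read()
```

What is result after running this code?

Step 1: data = 40.
Step 2: First modify(): data = 40 * 2 = 80.
Step 3: Second modify(): data = 80 * 2 = 160.
Step 4: read() returns 160

The answer is 160.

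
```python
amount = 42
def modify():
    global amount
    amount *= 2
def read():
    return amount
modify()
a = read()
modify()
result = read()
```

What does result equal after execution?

Step 1: amount = 42.
Step 2: First modify(): amount = 42 * 2 = 84.
Step 3: Second modify(): amount = 84 * 2 = 168.
Step 4: read() returns 168

The answer is 168.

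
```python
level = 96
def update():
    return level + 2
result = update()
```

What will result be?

Step 1: level = 96 is defined globally.
Step 2: update() looks up level from global scope = 96, then computes 96 + 2 = 98.
Step 3: result = 98

The answer is 98.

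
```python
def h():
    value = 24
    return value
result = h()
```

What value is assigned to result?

Step 1: h() defines value = 24 in its local scope.
Step 2: return value finds the local variable value = 24.
Step 3: result = 24

The answer is 24.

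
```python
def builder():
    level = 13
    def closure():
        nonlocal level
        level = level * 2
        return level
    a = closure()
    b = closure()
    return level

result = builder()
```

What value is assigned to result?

Step 1: level starts at 13.
Step 2: First closure(): level = 13 * 2 = 26.
Step 3: Second closure(): level = 26 * 2 = 52.
Step 4: result = 52

The answer is 52.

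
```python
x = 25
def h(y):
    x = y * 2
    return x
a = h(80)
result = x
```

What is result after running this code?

Step 1: Global x = 25.
Step 2: h(80) creates local x = 80 * 2 = 160.
Step 3: Global x unchanged because no global keyword. result = 25

The answer is 25.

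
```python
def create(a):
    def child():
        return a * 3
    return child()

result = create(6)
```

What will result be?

Step 1: create(6) binds parameter a = 6.
Step 2: child() accesses a = 6 from enclosing scope.
Step 3: result = 6 * 3 = 18

The answer is 18.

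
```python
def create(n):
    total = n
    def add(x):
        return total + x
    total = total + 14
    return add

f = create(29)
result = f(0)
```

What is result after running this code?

Step 1: create(29) sets total = 29, then total = 29 + 14 = 43.
Step 2: Closures capture by reference, so add sees total = 43.
Step 3: f(0) returns 43 + 0 = 43

The answer is 43.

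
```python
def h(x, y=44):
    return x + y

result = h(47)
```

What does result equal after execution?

Step 1: h(47) uses default y = 44.
Step 2: Returns 47 + 44 = 91.
Step 3: result = 91

The answer is 91.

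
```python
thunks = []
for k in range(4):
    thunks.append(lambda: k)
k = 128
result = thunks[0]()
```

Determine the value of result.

Step 1: Lambdas capture the variable k by reference, not by value.
Step 2: After the loop, k is reassigned to 128.
Step 3: thunks[0]() looks up the current k = 128. result = 128

The answer is 128.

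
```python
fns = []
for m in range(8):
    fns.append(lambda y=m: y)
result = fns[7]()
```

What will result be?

Step 1: Default argument y=m captures m's value at each iteration.
Step 2: fns[7] captured y = 7 when m was 7.
Step 3: result = 7

The answer is 7.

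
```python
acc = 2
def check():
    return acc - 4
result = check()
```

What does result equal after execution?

Step 1: acc = 2 is defined globally.
Step 2: check() looks up acc from global scope = 2, then computes 2 - 4 = -2.
Step 3: result = -2

The answer is -2.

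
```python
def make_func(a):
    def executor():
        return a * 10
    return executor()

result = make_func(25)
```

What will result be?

Step 1: make_func(25) binds parameter a = 25.
Step 2: executor() accesses a = 25 from enclosing scope.
Step 3: result = 25 * 10 = 250

The answer is 250.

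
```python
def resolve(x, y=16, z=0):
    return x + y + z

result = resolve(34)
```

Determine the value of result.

Step 1: resolve(34) uses defaults y = 16, z = 0.
Step 2: Returns 34 + 16 + 0 = 50.
Step 3: result = 50

The answer is 50.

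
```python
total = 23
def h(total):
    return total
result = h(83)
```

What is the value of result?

Step 1: Global total = 23.
Step 2: h(83) takes parameter total = 83, which shadows the global.
Step 3: result = 83

The answer is 83.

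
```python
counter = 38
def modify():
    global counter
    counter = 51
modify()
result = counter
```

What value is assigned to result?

Step 1: counter = 38 globally.
Step 2: modify() declares global counter and sets it to 51.
Step 3: After modify(), global counter = 51. result = 51

The answer is 51.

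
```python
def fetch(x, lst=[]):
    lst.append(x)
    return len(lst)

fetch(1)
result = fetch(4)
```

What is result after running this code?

Step 1: Mutable default list persists between calls.
Step 2: First call: lst = [1], len = 1. Second call: lst = [1, 4], len = 2.
Step 3: result = 2

The answer is 2.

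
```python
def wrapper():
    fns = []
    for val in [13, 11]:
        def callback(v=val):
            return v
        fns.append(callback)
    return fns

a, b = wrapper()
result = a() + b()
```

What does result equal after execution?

Step 1: Default argument v=val captures val at each iteration.
Step 2: a() returns 13 (captured at first iteration), b() returns 11 (captured at second).
Step 3: result = 13 + 11 = 24

The answer is 24.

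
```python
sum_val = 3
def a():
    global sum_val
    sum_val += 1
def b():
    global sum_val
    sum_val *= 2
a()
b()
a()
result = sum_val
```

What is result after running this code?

Step 1: sum_val = 3.
Step 2: a(): sum_val = 3 + 1 = 4.
Step 3: b(): sum_val = 4 * 2 = 8.
Step 4: a(): sum_val = 8 + 1 = 9

The answer is 9.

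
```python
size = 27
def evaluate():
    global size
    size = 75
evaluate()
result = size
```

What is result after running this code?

Step 1: size = 27 globally.
Step 2: evaluate() declares global size and sets it to 75.
Step 3: After evaluate(), global size = 75. result = 75

The answer is 75.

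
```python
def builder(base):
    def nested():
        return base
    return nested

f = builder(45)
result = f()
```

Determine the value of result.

Step 1: builder(45) creates closure capturing base = 45.
Step 2: f() returns the captured base = 45.
Step 3: result = 45

The answer is 45.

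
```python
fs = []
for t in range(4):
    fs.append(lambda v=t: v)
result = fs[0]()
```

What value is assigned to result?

Step 1: Default argument v=t captures t's value at each iteration.
Step 2: fs[0] captured v = 0 when t was 0.
Step 3: result = 0

The answer is 0.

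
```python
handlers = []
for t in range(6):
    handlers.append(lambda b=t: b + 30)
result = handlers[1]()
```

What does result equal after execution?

Step 1: Default argument b=t captures t's value at definition time.
Step 2: handlers[1] was defined when t = 1, so b defaults to 1.
Step 3: result = 1 + 30 = 31 (default arg fixes the late binding issue)

The answer is 31.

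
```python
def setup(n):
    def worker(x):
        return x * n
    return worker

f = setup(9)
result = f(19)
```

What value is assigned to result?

Step 1: setup(9) creates a closure capturing n = 9.
Step 2: f(19) computes 19 * 9 = 171.
Step 3: result = 171

The answer is 171.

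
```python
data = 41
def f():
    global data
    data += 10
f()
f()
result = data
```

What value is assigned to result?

Step 1: data = 41.
Step 2: First f(): data = 41 + 10 = 51.
Step 3: Second f(): data = 51 + 10 = 61. result = 61

The answer is 61.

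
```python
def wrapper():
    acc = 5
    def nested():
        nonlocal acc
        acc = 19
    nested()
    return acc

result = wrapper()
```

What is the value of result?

Step 1: wrapper() sets acc = 5.
Step 2: nested() uses nonlocal to reassign acc = 19.
Step 3: result = 19

The answer is 19.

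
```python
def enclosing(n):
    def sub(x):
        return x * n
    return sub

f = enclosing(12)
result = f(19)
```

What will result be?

Step 1: enclosing(12) creates a closure capturing n = 12.
Step 2: f(19) computes 19 * 12 = 228.
Step 3: result = 228

The answer is 228.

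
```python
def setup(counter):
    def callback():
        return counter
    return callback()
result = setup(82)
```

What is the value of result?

Step 1: setup(82) binds parameter counter = 82.
Step 2: callback() looks up counter in enclosing scope and finds the parameter counter = 82.
Step 3: result = 82

The answer is 82.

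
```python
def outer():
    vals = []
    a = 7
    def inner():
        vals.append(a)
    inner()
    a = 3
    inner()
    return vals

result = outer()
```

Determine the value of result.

Step 1: a = 7. inner() appends current a to vals.
Step 2: First inner(): appends 7. Then a = 3.
Step 3: Second inner(): appends 3 (closure sees updated a). result = [7, 3]

The answer is [7, 3].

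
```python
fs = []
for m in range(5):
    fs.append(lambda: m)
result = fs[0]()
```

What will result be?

Step 1: The loop creates 5 lambdas, all referencing the same variable m.
Step 2: After the loop, m = 4 (final value).
Step 3: fs[0]() looks up m at call time and finds 4. This is the late binding gotcha. result = 4

The answer is 4.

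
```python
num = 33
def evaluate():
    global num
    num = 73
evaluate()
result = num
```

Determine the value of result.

Step 1: num = 33 globally.
Step 2: evaluate() declares global num and sets it to 73.
Step 3: After evaluate(), global num = 73. result = 73

The answer is 73.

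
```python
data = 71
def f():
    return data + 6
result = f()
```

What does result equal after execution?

Step 1: data = 71 is defined globally.
Step 2: f() looks up data from global scope = 71, then computes 71 + 6 = 77.
Step 3: result = 77

The answer is 77.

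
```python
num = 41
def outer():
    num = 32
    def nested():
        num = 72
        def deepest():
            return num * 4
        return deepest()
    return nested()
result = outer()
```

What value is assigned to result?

Step 1: deepest() looks up num through LEGB: not local, finds num = 72 in enclosing nested().
Step 2: Returns 72 * 4 = 288.
Step 3: result = 288

The answer is 288.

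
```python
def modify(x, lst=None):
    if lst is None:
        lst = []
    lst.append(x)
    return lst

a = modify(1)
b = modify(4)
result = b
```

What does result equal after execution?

Step 1: None default with guard creates a NEW list each call.
Step 2: a = [1] (fresh list). b = [4] (another fresh list).
Step 3: result = [4] (this is the fix for mutable default)

The answer is [4].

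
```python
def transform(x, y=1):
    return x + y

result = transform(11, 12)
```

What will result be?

Step 1: transform(11, 12) overrides default y with 12.
Step 2: Returns 11 + 12 = 23.
Step 3: result = 23

The answer is 23.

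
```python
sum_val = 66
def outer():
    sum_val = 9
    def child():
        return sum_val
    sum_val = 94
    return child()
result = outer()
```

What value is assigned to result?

Step 1: outer() sets sum_val = 9, then later sum_val = 94.
Step 2: child() is called after sum_val is reassigned to 94. Closures capture variables by reference, not by value.
Step 3: result = 94

The answer is 94.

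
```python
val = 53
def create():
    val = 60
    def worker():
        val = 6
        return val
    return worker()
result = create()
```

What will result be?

Step 1: Three scopes define val: global (53), create (60), worker (6).
Step 2: worker() has its own local val = 6, which shadows both enclosing and global.
Step 3: result = 6 (local wins in LEGB)

The answer is 6.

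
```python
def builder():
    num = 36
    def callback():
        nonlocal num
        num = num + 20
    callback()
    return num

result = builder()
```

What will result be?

Step 1: builder() sets num = 36.
Step 2: callback() uses nonlocal to modify num in builder's scope: num = 36 + 20 = 56.
Step 3: builder() returns the modified num = 56

The answer is 56.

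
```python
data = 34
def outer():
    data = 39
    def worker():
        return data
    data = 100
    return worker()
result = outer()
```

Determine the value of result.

Step 1: outer() sets data = 39, then later data = 100.
Step 2: worker() is called after data is reassigned to 100. Closures capture variables by reference, not by value.
Step 3: result = 100

The answer is 100.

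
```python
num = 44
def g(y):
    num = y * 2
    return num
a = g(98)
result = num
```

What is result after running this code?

Step 1: Global num = 44.
Step 2: g(98) creates local num = 98 * 2 = 196.
Step 3: Global num unchanged because no global keyword. result = 44

The answer is 44.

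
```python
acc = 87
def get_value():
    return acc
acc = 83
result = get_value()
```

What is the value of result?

Step 1: acc is first set to 87, then reassigned to 83.
Step 2: get_value() is called after the reassignment, so it looks up the current global acc = 83.
Step 3: result = 83

The answer is 83.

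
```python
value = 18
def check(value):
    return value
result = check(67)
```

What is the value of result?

Step 1: Global value = 18.
Step 2: check(67) takes parameter value = 67, which shadows the global.
Step 3: result = 67

The answer is 67.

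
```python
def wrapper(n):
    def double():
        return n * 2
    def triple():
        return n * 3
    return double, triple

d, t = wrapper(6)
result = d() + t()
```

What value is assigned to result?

Step 1: Both closures capture the same n = 6.
Step 2: d() = 6 * 2 = 12, t() = 6 * 3 = 18.
Step 3: result = 12 + 18 = 30

The answer is 30.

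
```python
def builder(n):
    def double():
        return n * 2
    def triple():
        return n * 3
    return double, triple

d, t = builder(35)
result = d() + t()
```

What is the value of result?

Step 1: Both closures capture the same n = 35.
Step 2: d() = 35 * 2 = 70, t() = 35 * 3 = 105.
Step 3: result = 70 + 105 = 175

The answer is 175.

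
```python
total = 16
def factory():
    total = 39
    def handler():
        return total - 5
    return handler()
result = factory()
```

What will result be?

Step 1: factory() shadows global total with total = 39.
Step 2: handler() finds total = 39 in enclosing scope, computes 39 - 5 = 34.
Step 3: result = 34

The answer is 34.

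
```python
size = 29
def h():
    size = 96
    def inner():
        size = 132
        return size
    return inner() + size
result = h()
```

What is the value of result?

Step 1: h() has local size = 96. inner() has local size = 132.
Step 2: inner() returns its local size = 132.
Step 3: h() returns 132 + its own size (96) = 228

The answer is 228.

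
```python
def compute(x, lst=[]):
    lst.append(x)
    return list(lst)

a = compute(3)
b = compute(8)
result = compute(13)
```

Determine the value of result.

Step 1: Default list is shared. list() creates copies for return values.
Step 2: Internal list grows: [3] -> [3, 8] -> [3, 8, 13].
Step 3: result = [3, 8, 13]

The answer is [3, 8, 13].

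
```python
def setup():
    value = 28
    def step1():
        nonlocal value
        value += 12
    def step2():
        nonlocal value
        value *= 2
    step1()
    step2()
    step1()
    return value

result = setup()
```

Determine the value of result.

Step 1: value = 28.
Step 2: step1(): value = 28 + 12 = 40.
Step 3: step2(): value = 40 * 2 = 80.
Step 4: step1(): value = 80 + 12 = 92. result = 92

The answer is 92.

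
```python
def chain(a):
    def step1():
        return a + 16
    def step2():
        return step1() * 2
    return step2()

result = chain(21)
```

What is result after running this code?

Step 1: chain(21) captures a = 21.
Step 2: step2() calls step1() which returns 21 + 16 = 37.
Step 3: step2() returns 37 * 2 = 74

The answer is 74.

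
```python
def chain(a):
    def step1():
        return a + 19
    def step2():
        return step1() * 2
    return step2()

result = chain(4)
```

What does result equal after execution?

Step 1: chain(4) captures a = 4.
Step 2: step2() calls step1() which returns 4 + 19 = 23.
Step 3: step2() returns 23 * 2 = 46

The answer is 46.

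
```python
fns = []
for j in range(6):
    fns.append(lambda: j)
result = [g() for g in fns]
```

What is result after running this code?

Step 1: All 6 lambdas share the same variable j.
Step 2: After the loop, j = 5.
Step 3: Each call returns 5. result = [5, 5, 5, 5, 5, 5]

The answer is [5, 5, 5, 5, 5, 5].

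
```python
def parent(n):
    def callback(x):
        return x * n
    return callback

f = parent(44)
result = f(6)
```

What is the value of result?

Step 1: parent(44) creates a closure capturing n = 44.
Step 2: f(6) computes 6 * 44 = 264.
Step 3: result = 264

The answer is 264.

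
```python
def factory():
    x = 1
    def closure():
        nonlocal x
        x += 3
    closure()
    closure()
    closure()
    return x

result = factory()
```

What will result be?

Step 1: x starts at 1.
Step 2: closure() is called 3 times, each adding 3.
Step 3: x = 1 + 3 * 3 = 10

The answer is 10.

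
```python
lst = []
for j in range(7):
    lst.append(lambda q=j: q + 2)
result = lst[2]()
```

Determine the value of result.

Step 1: Default argument q=j captures j's value at definition time.
Step 2: lst[2] was defined when j = 2, so q defaults to 2.
Step 3: result = 2 + 2 = 4 (default arg fixes the late binding issue)

The answer is 4.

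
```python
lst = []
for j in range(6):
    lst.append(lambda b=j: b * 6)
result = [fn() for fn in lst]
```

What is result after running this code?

Step 1: Default arg b=j captures j at each iteration.
Step 2: lst[k] has b defaulting to k, returns k * 6.
Step 3: result = [0, 6, 12, 18, 24, 30]

The answer is [0, 6, 12, 18, 24, 30].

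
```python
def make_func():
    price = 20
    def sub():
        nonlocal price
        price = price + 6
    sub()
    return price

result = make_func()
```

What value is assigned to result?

Step 1: make_func() sets price = 20.
Step 2: sub() uses nonlocal to modify price in make_func's scope: price = 20 + 6 = 26.
Step 3: make_func() returns the modified price = 26

The answer is 26.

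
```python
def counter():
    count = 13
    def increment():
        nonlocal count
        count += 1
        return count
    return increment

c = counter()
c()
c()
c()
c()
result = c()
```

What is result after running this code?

Step 1: counter() creates closure with count = 13.
Step 2: Each c() call increments count via nonlocal. After 5 calls: 13 + 5 = 18.
Step 3: result = 18

The answer is 18.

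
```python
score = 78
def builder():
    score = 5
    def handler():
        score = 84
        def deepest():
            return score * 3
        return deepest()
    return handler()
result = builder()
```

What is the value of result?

Step 1: deepest() looks up score through LEGB: not local, finds score = 84 in enclosing handler().
Step 2: Returns 84 * 3 = 252.
Step 3: result = 252

The answer is 252.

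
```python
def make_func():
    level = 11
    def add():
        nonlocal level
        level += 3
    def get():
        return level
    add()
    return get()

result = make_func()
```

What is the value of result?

Step 1: level = 11. add() modifies it via nonlocal, get() reads it.
Step 2: add() makes level = 11 + 3 = 14.
Step 3: get() returns 14. result = 14

The answer is 14.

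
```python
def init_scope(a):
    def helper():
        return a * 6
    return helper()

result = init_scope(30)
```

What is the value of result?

Step 1: init_scope(30) binds parameter a = 30.
Step 2: helper() accesses a = 30 from enclosing scope.
Step 3: result = 30 * 6 = 180

The answer is 180.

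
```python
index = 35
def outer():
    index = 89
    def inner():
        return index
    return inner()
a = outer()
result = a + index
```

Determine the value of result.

Step 1: outer() has local index = 89. inner() reads from enclosing.
Step 2: outer() returns 89. Global index = 35 unchanged.
Step 3: result = 89 + 35 = 124

The answer is 124.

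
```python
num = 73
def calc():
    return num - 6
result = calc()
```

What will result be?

Step 1: num = 73 is defined globally.
Step 2: calc() looks up num from global scope = 73, then computes 73 - 6 = 67.
Step 3: result = 67

The answer is 67.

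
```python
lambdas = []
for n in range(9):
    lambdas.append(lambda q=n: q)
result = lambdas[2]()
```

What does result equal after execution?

Step 1: Default argument q=n captures n's value at each iteration.
Step 2: lambdas[2] captured q = 2 when n was 2.
Step 3: result = 2

The answer is 2.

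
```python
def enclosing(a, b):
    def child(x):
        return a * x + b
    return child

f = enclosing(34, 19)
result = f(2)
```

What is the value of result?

Step 1: enclosing(34, 19) captures a = 34, b = 19.
Step 2: f(2) computes 34 * 2 + 19 = 87.
Step 3: result = 87

The answer is 87.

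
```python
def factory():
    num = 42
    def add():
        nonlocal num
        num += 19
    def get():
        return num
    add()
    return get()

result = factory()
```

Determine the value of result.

Step 1: num = 42. add() modifies it via nonlocal, get() reads it.
Step 2: add() makes num = 42 + 19 = 61.
Step 3: get() returns 61. result = 61

The answer is 61.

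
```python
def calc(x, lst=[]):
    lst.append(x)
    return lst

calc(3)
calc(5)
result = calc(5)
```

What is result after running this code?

Step 1: Mutable default argument gotcha! The list [] is created once.
Step 2: Each call appends to the SAME list: [3], [3, 5], [3, 5, 5].
Step 3: result = [3, 5, 5]

The answer is [3, 5, 5].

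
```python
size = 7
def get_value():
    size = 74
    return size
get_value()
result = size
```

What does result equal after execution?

Step 1: size = 7 globally.
Step 2: get_value() creates a LOCAL size = 74 (no global keyword!).
Step 3: The global size is unchanged. result = 7

The answer is 7.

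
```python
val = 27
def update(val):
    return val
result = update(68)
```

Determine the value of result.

Step 1: Global val = 27.
Step 2: update(68) takes parameter val = 68, which shadows the global.
Step 3: result = 68

The answer is 68.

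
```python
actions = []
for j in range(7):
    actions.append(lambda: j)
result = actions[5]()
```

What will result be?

Step 1: The loop creates 7 lambdas, all referencing the same variable j.
Step 2: After the loop, j = 6 (final value).
Step 3: actions[5]() looks up j at call time and finds 6. This is the late binding gotcha. result = 6

The answer is 6.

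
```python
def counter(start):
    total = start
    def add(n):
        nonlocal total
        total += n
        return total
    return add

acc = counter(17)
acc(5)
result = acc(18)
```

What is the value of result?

Step 1: counter(17) creates closure with total = 17.
Step 2: First acc(5): total = 17 + 5 = 22.
Step 3: Second acc(18): total = 22 + 18 = 40. result = 40

The answer is 40.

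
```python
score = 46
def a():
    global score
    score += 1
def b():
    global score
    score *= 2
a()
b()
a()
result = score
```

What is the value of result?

Step 1: score = 46.
Step 2: a(): score = 46 + 1 = 47.
Step 3: b(): score = 47 * 2 = 94.
Step 4: a(): score = 94 + 1 = 95

The answer is 95.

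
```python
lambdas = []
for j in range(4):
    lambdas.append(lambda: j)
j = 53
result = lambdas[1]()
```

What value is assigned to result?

Step 1: Lambdas capture the variable j by reference, not by value.
Step 2: After the loop, j is reassigned to 53.
Step 3: lambdas[1]() looks up the current j = 53. result = 53

The answer is 53.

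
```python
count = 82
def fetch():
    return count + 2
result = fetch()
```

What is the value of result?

Step 1: count = 82 is defined globally.
Step 2: fetch() looks up count from global scope = 82, then computes 82 + 2 = 84.
Step 3: result = 84

The answer is 84.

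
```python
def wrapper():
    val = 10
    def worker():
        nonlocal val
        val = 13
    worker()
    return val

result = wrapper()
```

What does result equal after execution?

Step 1: wrapper() sets val = 10.
Step 2: worker() uses nonlocal to reassign val = 13.
Step 3: result = 13

The answer is 13.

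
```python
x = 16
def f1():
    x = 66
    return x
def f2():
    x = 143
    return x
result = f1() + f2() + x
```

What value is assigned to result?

Step 1: Each function shadows global x with its own local.
Step 2: f1() returns 66, f2() returns 143.
Step 3: Global x = 16 is unchanged. result = 66 + 143 + 16 = 225

The answer is 225.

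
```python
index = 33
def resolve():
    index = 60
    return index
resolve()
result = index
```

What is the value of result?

Step 1: index = 33 globally.
Step 2: resolve() creates a LOCAL index = 60 (no global keyword!).
Step 3: The global index is unchanged. result = 33

The answer is 33.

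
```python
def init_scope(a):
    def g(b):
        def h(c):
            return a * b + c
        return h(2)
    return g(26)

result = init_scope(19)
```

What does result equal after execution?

Step 1: a = 19, b = 26, c = 2.
Step 2: h() computes a * b + c = 19 * 26 + 2 = 496.
Step 3: result = 496

The answer is 496.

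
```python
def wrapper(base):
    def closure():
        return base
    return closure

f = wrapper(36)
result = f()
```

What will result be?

Step 1: wrapper(36) creates closure capturing base = 36.
Step 2: f() returns the captured base = 36.
Step 3: result = 36

The answer is 36.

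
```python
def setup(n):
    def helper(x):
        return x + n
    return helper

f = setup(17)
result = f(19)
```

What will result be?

Step 1: setup(17) creates a closure that captures n = 17.
Step 2: f(19) calls the closure with x = 19, returning 19 + 17 = 36.
Step 3: result = 36

The answer is 36.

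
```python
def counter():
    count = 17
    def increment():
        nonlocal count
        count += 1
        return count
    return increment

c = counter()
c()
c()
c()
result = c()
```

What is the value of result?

Step 1: counter() creates closure with count = 17.
Step 2: Each c() call increments count via nonlocal. After 4 calls: 17 + 4 = 21.
Step 3: result = 21

The answer is 21.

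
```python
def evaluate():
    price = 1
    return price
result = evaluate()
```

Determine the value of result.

Step 1: evaluate() defines price = 1 in its local scope.
Step 2: return price finds the local variable price = 1.
Step 3: result = 1

The answer is 1.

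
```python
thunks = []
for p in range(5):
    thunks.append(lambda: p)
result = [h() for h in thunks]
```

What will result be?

Step 1: All 5 lambdas share the same variable p.
Step 2: After the loop, p = 4.
Step 3: Each call returns 4. result = [4, 4, 4, 4, 4]

The answer is [4, 4, 4, 4, 4].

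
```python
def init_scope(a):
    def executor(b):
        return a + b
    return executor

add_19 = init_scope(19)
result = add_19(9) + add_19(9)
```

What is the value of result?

Step 1: add_19 captures a = 19.
Step 2: add_19(9) = 19 + 9 = 28, called twice.
Step 3: result = 28 + 28 = 56

The answer is 56.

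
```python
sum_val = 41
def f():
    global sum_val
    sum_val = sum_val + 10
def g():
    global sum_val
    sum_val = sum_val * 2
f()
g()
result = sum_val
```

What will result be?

Step 1: sum_val = 41.
Step 2: f() adds 10: sum_val = 41 + 10 = 51.
Step 3: g() doubles: sum_val = 51 * 2 = 102.
Step 4: result = 102

The answer is 102.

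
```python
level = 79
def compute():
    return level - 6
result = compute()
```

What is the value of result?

Step 1: level = 79 is defined globally.
Step 2: compute() looks up level from global scope = 79, then computes 79 - 6 = 73.
Step 3: result = 73

The answer is 73.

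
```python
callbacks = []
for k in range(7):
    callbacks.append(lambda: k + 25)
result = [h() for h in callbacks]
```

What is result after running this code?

Step 1: All lambdas capture k by reference. After the loop, k = 6.
Step 2: Each call returns 6 + 25 = 31.
Step 3: result = [31, 31, 31, 31, 31, 31, 31]

The answer is [31, 31, 31, 31, 31, 31, 31].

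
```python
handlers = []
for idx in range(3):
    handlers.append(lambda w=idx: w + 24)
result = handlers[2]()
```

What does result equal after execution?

Step 1: Default argument w=idx captures idx's value at definition time.
Step 2: handlers[2] was defined when idx = 2, so w defaults to 2.
Step 3: result = 2 + 24 = 26 (default arg fixes the late binding issue)

The answer is 26.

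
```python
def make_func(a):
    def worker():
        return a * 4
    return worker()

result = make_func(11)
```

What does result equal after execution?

Step 1: make_func(11) binds parameter a = 11.
Step 2: worker() accesses a = 11 from enclosing scope.
Step 3: result = 11 * 4 = 44

The answer is 44.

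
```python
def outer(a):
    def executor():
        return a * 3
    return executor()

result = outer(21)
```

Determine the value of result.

Step 1: outer(21) binds parameter a = 21.
Step 2: executor() accesses a = 21 from enclosing scope.
Step 3: result = 21 * 3 = 63

The answer is 63.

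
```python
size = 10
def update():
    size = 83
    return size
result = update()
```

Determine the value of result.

Step 1: Global size = 10.
Step 2: update() creates local size = 83, shadowing the global.
Step 3: Returns local size = 83. result = 83

The answer is 83.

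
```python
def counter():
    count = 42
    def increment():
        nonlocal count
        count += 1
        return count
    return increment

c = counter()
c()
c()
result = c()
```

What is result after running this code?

Step 1: counter() creates closure with count = 42.
Step 2: Each c() call increments count via nonlocal. After 3 calls: 42 + 3 = 45.
Step 3: result = 45

The answer is 45.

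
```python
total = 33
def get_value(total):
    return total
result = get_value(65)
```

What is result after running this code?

Step 1: Global total = 33.
Step 2: get_value(65) takes parameter total = 65, which shadows the global.
Step 3: result = 65

The answer is 65.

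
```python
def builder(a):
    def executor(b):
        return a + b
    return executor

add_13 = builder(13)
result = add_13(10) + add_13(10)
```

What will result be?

Step 1: add_13 captures a = 13.
Step 2: add_13(10) = 13 + 10 = 23, called twice.
Step 3: result = 23 + 23 = 46

The answer is 46.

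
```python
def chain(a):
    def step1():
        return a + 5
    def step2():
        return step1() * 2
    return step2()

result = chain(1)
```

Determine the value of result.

Step 1: chain(1) captures a = 1.
Step 2: step2() calls step1() which returns 1 + 5 = 6.
Step 3: step2() returns 6 * 2 = 12

The answer is 12.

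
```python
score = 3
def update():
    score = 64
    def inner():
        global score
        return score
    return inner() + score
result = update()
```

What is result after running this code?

Step 1: Global score = 3. update() shadows with local score = 64.
Step 2: inner() uses global keyword, so inner() returns global score = 3.
Step 3: update() returns 3 + 64 = 67

The answer is 67.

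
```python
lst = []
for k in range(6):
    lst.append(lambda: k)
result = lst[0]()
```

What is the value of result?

Step 1: The loop creates 6 lambdas, all referencing the same variable k.
Step 2: After the loop, k = 5 (final value).
Step 3: lst[0]() looks up k at call time and finds 5. This is the late binding gotcha. result = 5

The answer is 5.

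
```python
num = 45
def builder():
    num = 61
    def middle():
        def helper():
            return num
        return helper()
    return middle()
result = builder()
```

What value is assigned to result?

Step 1: builder() defines num = 61. middle() and helper() have no local num.
Step 2: helper() checks local (none), enclosing middle() (none), enclosing builder() and finds num = 61.
Step 3: result = 61

The answer is 61.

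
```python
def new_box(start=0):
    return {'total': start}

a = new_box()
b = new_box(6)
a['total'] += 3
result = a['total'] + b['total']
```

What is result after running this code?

Step 1: new_box() returns a new dict each call (immutable default 0).
Step 2: a = {'total': 0}, b = {'total': 6}.
Step 3: a['total'] += 3 = 3. result = 3 + 6 = 9

The answer is 9.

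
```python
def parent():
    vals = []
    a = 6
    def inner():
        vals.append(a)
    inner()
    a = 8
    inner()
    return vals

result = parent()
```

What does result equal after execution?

Step 1: a = 6. inner() appends current a to vals.
Step 2: First inner(): appends 6. Then a = 8.
Step 3: Second inner(): appends 8 (closure sees updated a). result = [6, 8]

The answer is [6, 8].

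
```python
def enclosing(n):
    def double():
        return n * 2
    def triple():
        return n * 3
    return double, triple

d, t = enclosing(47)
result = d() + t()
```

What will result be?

Step 1: Both closures capture the same n = 47.
Step 2: d() = 47 * 2 = 94, t() = 47 * 3 = 141.
Step 3: result = 94 + 141 = 235

The answer is 235.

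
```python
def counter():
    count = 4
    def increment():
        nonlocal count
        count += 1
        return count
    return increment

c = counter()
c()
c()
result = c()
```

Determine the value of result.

Step 1: counter() creates closure with count = 4.
Step 2: Each c() call increments count via nonlocal. After 3 calls: 4 + 3 = 7.
Step 3: result = 7

The answer is 7.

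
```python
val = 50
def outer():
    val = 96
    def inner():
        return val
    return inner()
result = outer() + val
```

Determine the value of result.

Step 1: Global val = 50. outer() shadows with val = 96.
Step 2: inner() returns enclosing val = 96. outer() = 96.
Step 3: result = 96 + global val (50) = 146

The answer is 146.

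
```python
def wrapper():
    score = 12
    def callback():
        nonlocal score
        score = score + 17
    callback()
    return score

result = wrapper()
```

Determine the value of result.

Step 1: wrapper() sets score = 12.
Step 2: callback() uses nonlocal to modify score in wrapper's scope: score = 12 + 17 = 29.
Step 3: wrapper() returns the modified score = 29

The answer is 29.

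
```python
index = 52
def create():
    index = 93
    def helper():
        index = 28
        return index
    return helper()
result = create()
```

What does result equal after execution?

Step 1: Three scopes define index: global (52), create (93), helper (28).
Step 2: helper() has its own local index = 28, which shadows both enclosing and global.
Step 3: result = 28 (local wins in LEGB)

The answer is 28.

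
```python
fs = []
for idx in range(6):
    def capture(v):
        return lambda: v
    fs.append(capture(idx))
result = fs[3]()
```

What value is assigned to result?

Step 1: capture(idx) creates a new scope capturing v = idx at call time.
Step 2: fs[3] = capture(3), so its lambda captures v = 3.
Step 3: result = 3 (closure factory fixes late binding)

The answer is 3.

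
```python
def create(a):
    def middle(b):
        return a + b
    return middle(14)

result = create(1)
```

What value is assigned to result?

Step 1: create(1) passes a = 1.
Step 2: middle(14) has b = 14, reads a = 1 from enclosing.
Step 3: result = 1 + 14 = 15

The answer is 15.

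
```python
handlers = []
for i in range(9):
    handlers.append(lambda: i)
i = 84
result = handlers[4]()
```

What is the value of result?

Step 1: Lambdas capture the variable i by reference, not by value.
Step 2: After the loop, i is reassigned to 84.
Step 3: handlers[4]() looks up the current i = 84. result = 84

The answer is 84.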